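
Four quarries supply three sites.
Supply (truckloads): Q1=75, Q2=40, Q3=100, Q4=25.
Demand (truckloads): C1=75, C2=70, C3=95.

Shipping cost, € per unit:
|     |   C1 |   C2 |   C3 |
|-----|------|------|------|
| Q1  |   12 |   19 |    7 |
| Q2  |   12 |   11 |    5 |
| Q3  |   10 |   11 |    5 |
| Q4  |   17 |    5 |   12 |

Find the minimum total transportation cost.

Optimal allocation:
  Q1–C3: 75 × €7 = €525
  Q2–C2: 40 × €11 = €440
  Q3–C1: 75 × €10 = €750
  Q3–C2: 5 × €11 = €55
  Q3–C3: 20 × €5 = €100
  Q4–C2: 25 × €5 = €125
Total = 525 + 440 + 750 + 55 + 100 + 125 = €1995.
(Supply check: Q1 ships 75; Q2 ships 40; Q3 ships 100; Q4 ships 25.)

1995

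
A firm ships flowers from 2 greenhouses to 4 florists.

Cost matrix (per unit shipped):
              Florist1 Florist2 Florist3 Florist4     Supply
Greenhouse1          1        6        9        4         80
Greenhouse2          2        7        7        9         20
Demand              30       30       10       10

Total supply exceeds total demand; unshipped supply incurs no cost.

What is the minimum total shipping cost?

320

One minimum-cost allocation:
  Greenhouse1->Florist1: 30 × 1 = 30
  Greenhouse1->Florist2: 30 × 6 = 180
  Greenhouse1->Florist4: 10 × 4 = 40
  Greenhouse2->Florist3: 10 × 7 = 70
Total = 30 + 180 + 40 + 70 = 320.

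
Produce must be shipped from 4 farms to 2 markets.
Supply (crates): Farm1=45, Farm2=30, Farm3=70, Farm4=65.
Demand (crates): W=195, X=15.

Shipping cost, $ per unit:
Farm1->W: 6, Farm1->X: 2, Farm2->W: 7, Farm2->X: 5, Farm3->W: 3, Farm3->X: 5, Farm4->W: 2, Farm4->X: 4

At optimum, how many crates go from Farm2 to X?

0

The minimum-cost plan:
  Farm1 to W: 30 × $6 = $180
  Farm1 to X: 15 × $2 = $30
  Farm2 to W: 30 × $7 = $210
  Farm3 to W: 70 × $3 = $210
  Farm4 to W: 65 × $2 = $130
Total cost = $760.
The route Farm2→X is not used.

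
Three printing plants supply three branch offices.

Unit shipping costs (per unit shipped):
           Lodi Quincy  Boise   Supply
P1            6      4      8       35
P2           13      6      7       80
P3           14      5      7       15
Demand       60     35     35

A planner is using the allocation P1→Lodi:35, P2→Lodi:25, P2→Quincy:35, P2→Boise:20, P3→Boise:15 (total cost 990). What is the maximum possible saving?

15

Current plan cost = 35·6 + 25·13 + 35·6 + 20·7 + 15·7 = 990.
Optimal plan:
  P1–Lodi: 35 boxes
  P2–Lodi: 25 boxes
  P2–Quincy: 20 boxes
  P2–Boise: 35 boxes
  P3–Quincy: 15 boxes
Optimal cost = 975.
Saving = 990 − 975 = 15.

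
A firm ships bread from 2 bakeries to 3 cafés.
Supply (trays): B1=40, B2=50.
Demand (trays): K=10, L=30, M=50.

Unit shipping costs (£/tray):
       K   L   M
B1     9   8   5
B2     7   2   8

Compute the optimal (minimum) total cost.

410

An optimal shipping plan:
  B1 to M: 40 × £5 = £200
  B2 to K: 10 × £7 = £70
  B2 to L: 30 × £2 = £60
  B2 to M: 10 × £8 = £80
Total = 200 + 70 + 60 + 80 = £410.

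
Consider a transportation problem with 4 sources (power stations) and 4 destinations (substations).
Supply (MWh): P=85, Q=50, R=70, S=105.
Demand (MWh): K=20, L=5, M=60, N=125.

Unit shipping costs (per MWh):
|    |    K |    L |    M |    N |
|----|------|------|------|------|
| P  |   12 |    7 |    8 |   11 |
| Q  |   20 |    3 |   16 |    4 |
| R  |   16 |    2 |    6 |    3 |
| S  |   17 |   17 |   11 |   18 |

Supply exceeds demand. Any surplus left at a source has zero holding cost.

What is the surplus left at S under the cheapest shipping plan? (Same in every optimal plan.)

100

Minimum-cost shipments:
  P→K: 20 MWh
  P→L: 5 MWh
  P→M: 55 MWh
  P→N: 5 MWh
  Q→N: 50 MWh
  R→N: 70 MWh
  S→M: 5 MWh
Total cost = 1235.
S ships 5 of its 105, leaving 100.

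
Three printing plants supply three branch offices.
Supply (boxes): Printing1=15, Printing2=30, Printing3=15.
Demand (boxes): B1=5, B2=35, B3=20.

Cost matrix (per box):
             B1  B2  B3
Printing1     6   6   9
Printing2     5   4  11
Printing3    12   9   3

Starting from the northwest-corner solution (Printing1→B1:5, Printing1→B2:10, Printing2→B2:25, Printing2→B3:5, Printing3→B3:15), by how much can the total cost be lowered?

20

Current plan cost = 5·6 + 10·6 + 25·4 + 5·11 + 15·3 = 290.
Optimal plan:
  Printing1–B1: 5 × 6 = 30
  Printing1–B2: 5 × 6 = 30
  Printing1–B3: 5 × 9 = 45
  Printing2–B2: 30 × 4 = 120
  Printing3–B3: 15 × 3 = 45
Optimal cost = 270.
Saving = 290 − 270 = 20.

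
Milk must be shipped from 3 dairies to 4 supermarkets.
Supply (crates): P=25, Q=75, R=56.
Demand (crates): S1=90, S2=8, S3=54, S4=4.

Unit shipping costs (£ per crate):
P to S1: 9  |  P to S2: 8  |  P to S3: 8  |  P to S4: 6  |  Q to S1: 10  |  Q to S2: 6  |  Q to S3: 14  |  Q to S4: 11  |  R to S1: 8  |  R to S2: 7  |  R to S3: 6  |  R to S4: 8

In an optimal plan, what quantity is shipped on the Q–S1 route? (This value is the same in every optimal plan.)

Solving gives:
  P to S1: 21 × £9 = £189
  P to S4: 4 × £6 = £24
  Q to S1: 67 × £10 = £670
  Q to S2: 8 × £6 = £48
  R to S1: 2 × £8 = £16
  R to S3: 54 × £6 = £324
Total cost = £1271.
So Q→S1 carries 67 crates.

67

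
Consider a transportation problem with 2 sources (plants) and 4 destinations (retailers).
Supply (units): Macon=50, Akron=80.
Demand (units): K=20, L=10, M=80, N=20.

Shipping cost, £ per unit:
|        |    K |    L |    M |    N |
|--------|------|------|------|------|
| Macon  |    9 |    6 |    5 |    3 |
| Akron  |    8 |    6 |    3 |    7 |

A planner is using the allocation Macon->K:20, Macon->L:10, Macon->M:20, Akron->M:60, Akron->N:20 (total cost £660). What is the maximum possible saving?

Current plan cost = 20·9 + 10·6 + 20·5 + 60·3 + 20·7 = £660.
Optimal plan:
  Macon to K: 20 units
  Macon to L: 10 units
  Macon to N: 20 units
  Akron to M: 80 units
Optimal cost = £540.
Saving = 660 − 540 = £120.

120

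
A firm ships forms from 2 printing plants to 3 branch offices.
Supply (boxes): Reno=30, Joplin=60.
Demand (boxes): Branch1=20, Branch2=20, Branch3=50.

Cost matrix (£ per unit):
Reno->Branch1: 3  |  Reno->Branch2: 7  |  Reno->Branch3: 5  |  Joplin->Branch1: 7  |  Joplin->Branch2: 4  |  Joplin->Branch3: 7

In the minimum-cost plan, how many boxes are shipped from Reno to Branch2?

Solving gives:
  Reno to Branch1: 20 boxes
  Reno to Branch3: 10 boxes
  Joplin to Branch2: 20 boxes
  Joplin to Branch3: 40 boxes
Total cost = £470.
The route Reno→Branch2 is not used.

0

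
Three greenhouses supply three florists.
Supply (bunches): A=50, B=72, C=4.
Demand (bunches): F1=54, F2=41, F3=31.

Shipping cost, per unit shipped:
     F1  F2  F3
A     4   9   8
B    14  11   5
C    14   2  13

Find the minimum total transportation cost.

826

Optimal allocation:
  A->F1: 50 × 4 = 200
  B->F1: 4 × 14 = 56
  B->F2: 37 × 11 = 407
  B->F3: 31 × 5 = 155
  C->F2: 4 × 2 = 8
Total = 200 + 56 + 407 + 155 + 8 = 826.
(Supply check: A ships 50; B ships 72; C ships 4.)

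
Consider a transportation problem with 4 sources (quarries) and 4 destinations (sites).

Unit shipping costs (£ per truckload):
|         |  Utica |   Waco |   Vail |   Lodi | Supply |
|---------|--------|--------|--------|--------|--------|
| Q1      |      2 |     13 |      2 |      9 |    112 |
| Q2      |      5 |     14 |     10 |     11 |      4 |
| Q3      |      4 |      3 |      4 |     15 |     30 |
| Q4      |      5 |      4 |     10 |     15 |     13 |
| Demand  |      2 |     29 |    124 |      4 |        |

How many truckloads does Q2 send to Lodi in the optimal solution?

4

Solving gives:
  Q1→Utica: 2 × £2 = £4
  Q1→Vail: 110 × £2 = £220
  Q2→Lodi: 4 × £11 = £44
  Q3→Waco: 16 × £3 = £48
  Q3→Vail: 14 × £4 = £56
  Q4→Waco: 13 × £4 = £52
Total cost = £424.
So Q2→Lodi carries 4 truckloads.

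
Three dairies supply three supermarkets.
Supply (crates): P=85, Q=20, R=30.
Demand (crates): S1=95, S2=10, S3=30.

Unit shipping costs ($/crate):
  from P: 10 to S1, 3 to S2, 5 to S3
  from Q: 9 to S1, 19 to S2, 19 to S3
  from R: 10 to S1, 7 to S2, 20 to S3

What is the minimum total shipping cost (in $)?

1110

A cheapest plan:
  P–S1: 45 × $10 = $450
  P–S2: 10 × $3 = $30
  P–S3: 30 × $5 = $150
  Q–S1: 20 × $9 = $180
  R–S1: 30 × $10 = $300
Total = 450 + 30 + 150 + 180 + 300 = $1110.
(Supply check: P ships 85; Q ships 20; R ships 30.)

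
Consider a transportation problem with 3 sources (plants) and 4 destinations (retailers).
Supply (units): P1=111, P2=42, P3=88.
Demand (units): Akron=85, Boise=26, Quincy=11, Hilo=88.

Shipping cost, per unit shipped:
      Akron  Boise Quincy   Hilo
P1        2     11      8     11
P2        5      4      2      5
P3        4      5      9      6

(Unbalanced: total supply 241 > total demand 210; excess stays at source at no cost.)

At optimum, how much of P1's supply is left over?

Minimum-cost shipments:
  P1→Akron: 85 × 2 = 170
  P2→Boise: 26 × 4 = 104
  P2→Quincy: 11 × 2 = 22
  P2→Hilo: 5 × 5 = 25
  P3→Hilo: 83 × 6 = 498
Total cost = 819.
P1 ships 85 of its 111, leaving 26.

26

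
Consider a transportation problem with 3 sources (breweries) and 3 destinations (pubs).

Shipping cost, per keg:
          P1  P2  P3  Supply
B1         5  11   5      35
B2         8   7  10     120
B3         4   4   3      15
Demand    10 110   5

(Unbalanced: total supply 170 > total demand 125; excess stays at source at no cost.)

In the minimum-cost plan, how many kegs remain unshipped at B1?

Minimum-cost shipments:
  B1 to P1: 10 kegs
  B1 to P3: 5 kegs
  B2 to P2: 95 kegs
  B3 to P2: 15 kegs
Total cost = 800.
B1 ships 15 of its 35, leaving 20.

20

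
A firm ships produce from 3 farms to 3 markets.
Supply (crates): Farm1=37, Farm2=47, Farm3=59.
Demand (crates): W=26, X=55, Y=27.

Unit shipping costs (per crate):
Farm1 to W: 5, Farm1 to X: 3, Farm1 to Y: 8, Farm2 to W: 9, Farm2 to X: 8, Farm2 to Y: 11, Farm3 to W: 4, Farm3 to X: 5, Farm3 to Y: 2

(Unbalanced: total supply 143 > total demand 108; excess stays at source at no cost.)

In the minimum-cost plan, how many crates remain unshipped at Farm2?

Minimum-cost shipments:
  Farm1–X: 37 crates
  Farm2–X: 12 crates
  Farm3–W: 26 crates
  Farm3–X: 6 crates
  Farm3–Y: 27 crates
Total cost = 395.
Farm2 ships 12 of its 47, leaving 35.

35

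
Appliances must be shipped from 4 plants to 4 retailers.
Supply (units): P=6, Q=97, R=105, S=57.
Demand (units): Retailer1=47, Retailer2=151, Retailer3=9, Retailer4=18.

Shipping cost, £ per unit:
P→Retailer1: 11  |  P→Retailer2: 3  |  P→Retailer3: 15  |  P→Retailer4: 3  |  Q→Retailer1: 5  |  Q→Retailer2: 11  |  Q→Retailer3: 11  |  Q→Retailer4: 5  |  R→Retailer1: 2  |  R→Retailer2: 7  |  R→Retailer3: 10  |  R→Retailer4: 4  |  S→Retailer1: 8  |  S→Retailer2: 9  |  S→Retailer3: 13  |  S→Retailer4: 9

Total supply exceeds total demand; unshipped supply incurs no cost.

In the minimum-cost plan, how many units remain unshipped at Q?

40

Minimum-cost shipments:
  P->Retailer2: 6 × £3 = £18
  Q->Retailer1: 30 × £5 = £150
  Q->Retailer3: 9 × £11 = £99
  Q->Retailer4: 18 × £5 = £90
  R->Retailer1: 17 × £2 = £34
  R->Retailer2: 88 × £7 = £616
  S->Retailer2: 57 × £9 = £513
Total cost = £1520.
Q ships 57 of its 97, leaving 40.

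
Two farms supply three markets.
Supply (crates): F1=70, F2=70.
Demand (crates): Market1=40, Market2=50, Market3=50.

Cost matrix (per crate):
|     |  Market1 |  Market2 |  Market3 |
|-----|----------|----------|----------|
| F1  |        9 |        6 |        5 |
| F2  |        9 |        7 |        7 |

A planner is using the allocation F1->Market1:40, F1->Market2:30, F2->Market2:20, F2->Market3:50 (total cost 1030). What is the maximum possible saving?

Current plan cost = 40·9 + 30·6 + 20·7 + 50·7 = 1030.
Optimal plan:
  F1–Market2: 20 × 6 = 120
  F1–Market3: 50 × 5 = 250
  F2–Market1: 40 × 9 = 360
  F2–Market2: 30 × 7 = 210
Optimal cost = 940.
Saving = 1030 − 940 = 90.

90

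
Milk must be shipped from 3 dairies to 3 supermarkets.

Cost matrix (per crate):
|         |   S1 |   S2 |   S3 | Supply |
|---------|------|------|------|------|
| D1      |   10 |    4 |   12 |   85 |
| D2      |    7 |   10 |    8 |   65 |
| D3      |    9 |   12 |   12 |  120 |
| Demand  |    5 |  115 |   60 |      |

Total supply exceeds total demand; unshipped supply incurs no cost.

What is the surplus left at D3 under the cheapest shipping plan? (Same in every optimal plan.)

Minimum-cost shipments:
  D1->S2: 85 × 4 = 340
  D2->S2: 5 × 10 = 50
  D2->S3: 60 × 8 = 480
  D3->S1: 5 × 9 = 45
  D3->S2: 25 × 12 = 300
Total cost = 1215.
D3 ships 30 of its 120, leaving 90.

90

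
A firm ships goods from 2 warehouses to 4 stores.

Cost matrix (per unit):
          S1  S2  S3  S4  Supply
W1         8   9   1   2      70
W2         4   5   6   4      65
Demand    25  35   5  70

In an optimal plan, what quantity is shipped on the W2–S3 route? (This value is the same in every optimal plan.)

0

The minimum-cost plan:
  W1 to S3: 5 × 1 = 5
  W1 to S4: 65 × 2 = 130
  W2 to S1: 25 × 4 = 100
  W2 to S2: 35 × 5 = 175
  W2 to S4: 5 × 4 = 20
Total cost = 430.
The route W2→S3 is not used.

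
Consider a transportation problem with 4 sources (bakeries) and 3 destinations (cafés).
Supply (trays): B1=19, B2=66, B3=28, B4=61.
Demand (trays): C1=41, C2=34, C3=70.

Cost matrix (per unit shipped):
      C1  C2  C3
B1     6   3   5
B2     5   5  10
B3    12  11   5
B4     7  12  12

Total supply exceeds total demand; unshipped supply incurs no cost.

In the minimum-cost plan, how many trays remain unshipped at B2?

Minimum-cost shipments:
  B1 to C3: 19 × 5 = 95
  B2 to C1: 32 × 5 = 160
  B2 to C2: 34 × 5 = 170
  B3 to C3: 28 × 5 = 140
  B4 to C1: 9 × 7 = 63
  B4 to C3: 23 × 12 = 276
Total cost = 904.
B2 ships 66 of its 66, leaving 0.

0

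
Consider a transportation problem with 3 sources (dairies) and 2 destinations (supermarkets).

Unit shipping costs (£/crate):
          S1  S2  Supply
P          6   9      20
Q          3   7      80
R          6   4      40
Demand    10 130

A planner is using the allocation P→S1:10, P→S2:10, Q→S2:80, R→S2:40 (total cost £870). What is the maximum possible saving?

10

Current plan cost = 10·6 + 10·9 + 80·7 + 40·4 = £870.
Optimal plan:
  P->S2: 20 × £9 = £180
  Q->S1: 10 × £3 = £30
  Q->S2: 70 × £7 = £490
  R->S2: 40 × £4 = £160
Optimal cost = £860.
Saving = 870 − 860 = £10.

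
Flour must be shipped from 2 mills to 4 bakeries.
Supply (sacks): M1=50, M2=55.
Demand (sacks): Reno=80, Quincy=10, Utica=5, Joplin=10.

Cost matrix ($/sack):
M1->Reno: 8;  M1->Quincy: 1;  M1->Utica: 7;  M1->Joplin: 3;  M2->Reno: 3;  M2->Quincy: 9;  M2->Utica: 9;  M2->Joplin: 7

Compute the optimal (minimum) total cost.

Optimal allocation:
  M1–Reno: 25 × $8 = $200
  M1–Quincy: 10 × $1 = $10
  M1–Utica: 5 × $7 = $35
  M1–Joplin: 10 × $3 = $30
  M2–Reno: 55 × $3 = $165
Total = 200 + 10 + 35 + 30 + 165 = $440.

440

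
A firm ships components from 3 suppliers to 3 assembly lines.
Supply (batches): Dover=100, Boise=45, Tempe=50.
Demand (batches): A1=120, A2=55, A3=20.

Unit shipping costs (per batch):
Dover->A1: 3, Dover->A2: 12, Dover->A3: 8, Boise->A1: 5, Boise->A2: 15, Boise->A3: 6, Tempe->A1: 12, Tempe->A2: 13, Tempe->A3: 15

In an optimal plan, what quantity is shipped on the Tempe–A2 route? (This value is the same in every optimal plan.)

Solving gives:
  Dover->A1: 95 × 3 = 285
  Dover->A2: 5 × 12 = 60
  Boise->A1: 25 × 5 = 125
  Boise->A3: 20 × 6 = 120
  Tempe->A2: 50 × 13 = 650
Total cost = 1240.
So Tempe→A2 carries 50 batches.

50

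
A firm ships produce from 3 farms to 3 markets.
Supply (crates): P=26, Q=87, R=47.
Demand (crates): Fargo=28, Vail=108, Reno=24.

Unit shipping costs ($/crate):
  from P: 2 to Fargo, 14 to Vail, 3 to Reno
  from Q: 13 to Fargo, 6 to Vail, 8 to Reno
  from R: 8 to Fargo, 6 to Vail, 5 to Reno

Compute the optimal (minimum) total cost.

One minimum-cost allocation:
  P to Fargo: 26 crates
  Q to Vail: 87 crates
  R to Fargo: 2 crates
  R to Vail: 21 crates
  R to Reno: 24 crates
Total cost = $836.
(Supply check: P ships 26; Q ships 87; R ships 47.)

836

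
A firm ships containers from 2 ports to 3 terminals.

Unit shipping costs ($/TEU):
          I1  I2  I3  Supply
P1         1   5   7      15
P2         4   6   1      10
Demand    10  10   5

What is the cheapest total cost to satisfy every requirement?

70

One minimum-cost allocation:
  P1→I1: 10 × $1 = $10
  P1→I2: 5 × $5 = $25
  P2→I2: 5 × $6 = $30
  P2→I3: 5 × $1 = $5
Total = 10 + 25 + 30 + 5 = $70.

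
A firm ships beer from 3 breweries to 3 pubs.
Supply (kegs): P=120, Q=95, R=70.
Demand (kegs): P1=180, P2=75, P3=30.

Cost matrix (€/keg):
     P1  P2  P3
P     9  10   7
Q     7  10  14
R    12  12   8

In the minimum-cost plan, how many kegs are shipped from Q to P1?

95

Optimal shipments:
  P->P1: 85 × €9 = €765
  P->P2: 35 × €10 = €350
  Q->P1: 95 × €7 = €665
  R->P2: 40 × €12 = €480
  R->P3: 30 × €8 = €240
Total cost = €2500.
So Q→P1 carries 95 kegs.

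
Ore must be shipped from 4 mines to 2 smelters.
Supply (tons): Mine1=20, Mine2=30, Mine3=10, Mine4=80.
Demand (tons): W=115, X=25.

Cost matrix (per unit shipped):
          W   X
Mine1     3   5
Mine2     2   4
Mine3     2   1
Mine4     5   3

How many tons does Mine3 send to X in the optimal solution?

0

Optimal shipments:
  Mine1 to W: 20 × 3 = 60
  Mine2 to W: 30 × 2 = 60
  Mine3 to W: 10 × 2 = 20
  Mine4 to W: 55 × 5 = 275
  Mine4 to X: 25 × 3 = 75
Total cost = 490.
The route Mine3→X is not used.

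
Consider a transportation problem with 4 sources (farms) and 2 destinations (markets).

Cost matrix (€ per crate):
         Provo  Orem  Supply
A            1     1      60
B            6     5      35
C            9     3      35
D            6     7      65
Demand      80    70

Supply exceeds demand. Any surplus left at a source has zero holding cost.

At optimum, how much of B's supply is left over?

0

Minimum-cost shipments:
  A to Provo: 60 × €1 = €60
  B to Orem: 35 × €5 = €175
  C to Orem: 35 × €3 = €105
  D to Provo: 20 × €6 = €120
Total cost = €460.
B ships 35 of its 35, leaving 0.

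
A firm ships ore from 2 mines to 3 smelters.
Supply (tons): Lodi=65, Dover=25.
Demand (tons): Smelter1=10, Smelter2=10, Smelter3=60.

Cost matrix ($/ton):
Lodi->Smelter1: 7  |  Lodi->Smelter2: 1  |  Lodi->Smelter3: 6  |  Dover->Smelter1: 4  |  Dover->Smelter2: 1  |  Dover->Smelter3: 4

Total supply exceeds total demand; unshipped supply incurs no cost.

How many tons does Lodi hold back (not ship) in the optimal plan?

10

An optimal plan:
  Lodi->Smelter2: 10 × $1 = $10
  Lodi->Smelter3: 45 × $6 = $270
  Dover->Smelter1: 10 × $4 = $40
  Dover->Smelter3: 15 × $4 = $60
Total cost = $380.
Lodi ships 55 of its 65, leaving 10.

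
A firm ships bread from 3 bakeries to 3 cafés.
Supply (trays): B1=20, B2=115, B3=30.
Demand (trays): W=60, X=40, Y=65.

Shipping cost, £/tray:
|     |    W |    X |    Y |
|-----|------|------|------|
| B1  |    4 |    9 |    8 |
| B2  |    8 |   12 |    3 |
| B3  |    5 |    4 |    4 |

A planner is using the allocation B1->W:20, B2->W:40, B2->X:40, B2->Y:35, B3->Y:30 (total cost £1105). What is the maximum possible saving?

Current plan cost = 20·4 + 40·8 + 40·12 + 35·3 + 30·4 = £1105.
Optimal plan:
  B1–W: 20 × £4 = £80
  B2–W: 40 × £8 = £320
  B2–X: 10 × £12 = £120
  B2–Y: 65 × £3 = £195
  B3–X: 30 × £4 = £120
Optimal cost = £835.
Saving = 1105 − 835 = £270.

270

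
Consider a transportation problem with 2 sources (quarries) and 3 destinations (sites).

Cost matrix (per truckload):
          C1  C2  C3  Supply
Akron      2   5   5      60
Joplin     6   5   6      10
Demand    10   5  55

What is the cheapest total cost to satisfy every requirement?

325

An optimal shipping plan:
  Akron→C1: 10 × 2 = 20
  Akron→C3: 50 × 5 = 250
  Joplin→C2: 5 × 5 = 25
  Joplin→C3: 5 × 6 = 30
Total = 20 + 250 + 25 + 30 = 325.
(Supply check: Akron ships 60; Joplin ships 10.)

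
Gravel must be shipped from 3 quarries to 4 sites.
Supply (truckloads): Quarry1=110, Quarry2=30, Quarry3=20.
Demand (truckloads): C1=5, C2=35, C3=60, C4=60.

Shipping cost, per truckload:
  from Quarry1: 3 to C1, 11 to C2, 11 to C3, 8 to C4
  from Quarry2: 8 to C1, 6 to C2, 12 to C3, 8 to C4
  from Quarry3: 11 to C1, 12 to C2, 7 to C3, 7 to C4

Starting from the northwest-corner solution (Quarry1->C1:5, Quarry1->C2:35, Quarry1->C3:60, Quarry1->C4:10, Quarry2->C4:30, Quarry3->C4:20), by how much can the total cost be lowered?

210

Current plan cost = 5·3 + 35·11 + 60·11 + 10·8 + 30·8 + 20·7 = 1520.
Optimal plan:
  Quarry1->C1: 5 × 3 = 15
  Quarry1->C2: 5 × 11 = 55
  Quarry1->C3: 40 × 11 = 440
  Quarry1->C4: 60 × 8 = 480
  Quarry2->C2: 30 × 6 = 180
  Quarry3->C3: 20 × 7 = 140
Optimal cost = 1310.
Saving = 1520 − 1310 = 210.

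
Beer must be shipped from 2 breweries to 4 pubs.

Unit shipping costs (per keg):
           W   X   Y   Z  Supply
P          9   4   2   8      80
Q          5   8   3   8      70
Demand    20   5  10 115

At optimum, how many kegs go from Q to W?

The minimum-cost plan:
  P to X: 5 × 4 = 20
  P to Y: 10 × 2 = 20
  P to Z: 65 × 8 = 520
  Q to W: 20 × 5 = 100
  Q to Z: 50 × 8 = 400
Total cost = 1060.
So Q→W carries 20 kegs.

20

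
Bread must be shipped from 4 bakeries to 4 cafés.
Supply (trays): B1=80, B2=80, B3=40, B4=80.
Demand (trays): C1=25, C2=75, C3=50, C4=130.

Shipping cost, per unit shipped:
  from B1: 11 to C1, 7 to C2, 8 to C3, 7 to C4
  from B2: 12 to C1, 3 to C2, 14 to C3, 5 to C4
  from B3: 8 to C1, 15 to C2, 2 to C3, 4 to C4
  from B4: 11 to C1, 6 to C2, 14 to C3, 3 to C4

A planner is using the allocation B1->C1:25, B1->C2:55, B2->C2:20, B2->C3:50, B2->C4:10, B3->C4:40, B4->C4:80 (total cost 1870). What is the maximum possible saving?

630

Current plan cost = 25·11 + 55·7 + 20·3 + 50·14 + 10·5 + 40·4 + 80·3 = 1870.
Optimal plan:
  B1->C1: 25 × 11 = 275
  B1->C3: 10 × 8 = 80
  B1->C4: 45 × 7 = 315
  B2->C2: 75 × 3 = 225
  B2->C4: 5 × 5 = 25
  B3->C3: 40 × 2 = 80
  B4->C4: 80 × 3 = 240
Optimal cost = 1240.
Saving = 1870 − 1240 = 630.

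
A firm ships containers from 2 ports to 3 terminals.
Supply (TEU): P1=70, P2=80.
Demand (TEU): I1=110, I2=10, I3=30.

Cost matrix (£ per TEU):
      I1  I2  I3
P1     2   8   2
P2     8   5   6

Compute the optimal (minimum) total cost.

690

A cheapest plan:
  P1→I1: 70 TEU
  P2→I1: 40 TEU
  P2→I2: 10 TEU
  P2→I3: 30 TEU
Total cost = £690.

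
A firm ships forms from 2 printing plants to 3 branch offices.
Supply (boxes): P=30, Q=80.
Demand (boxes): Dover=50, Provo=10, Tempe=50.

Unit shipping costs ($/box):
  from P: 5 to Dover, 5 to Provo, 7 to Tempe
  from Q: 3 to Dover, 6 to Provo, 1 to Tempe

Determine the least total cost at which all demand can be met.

Optimal allocation:
  P→Dover: 20 boxes
  P→Provo: 10 boxes
  Q→Dover: 30 boxes
  Q→Tempe: 50 boxes
Total cost = $290.

290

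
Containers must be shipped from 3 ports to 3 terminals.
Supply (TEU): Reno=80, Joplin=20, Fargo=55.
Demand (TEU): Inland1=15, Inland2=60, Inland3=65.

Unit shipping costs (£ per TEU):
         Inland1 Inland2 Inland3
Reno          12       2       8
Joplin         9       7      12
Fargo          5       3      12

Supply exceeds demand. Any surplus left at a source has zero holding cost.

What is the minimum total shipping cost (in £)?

775

One minimum-cost allocation:
  Reno->Inland2: 20 × £2 = £40
  Reno->Inland3: 60 × £8 = £480
  Joplin->Inland3: 5 × £12 = £60
  Fargo->Inland1: 15 × £5 = £75
  Fargo->Inland2: 40 × £3 = £120
Total = 40 + 480 + 60 + 75 + 120 = £775.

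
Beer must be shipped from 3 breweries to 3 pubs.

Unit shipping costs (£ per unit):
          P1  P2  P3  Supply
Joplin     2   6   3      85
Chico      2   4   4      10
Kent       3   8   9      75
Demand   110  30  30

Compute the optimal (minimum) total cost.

545

Optimal allocation:
  Joplin–P1: 35 kegs
  Joplin–P2: 20 kegs
  Joplin–P3: 30 kegs
  Chico–P2: 10 kegs
  Kent–P1: 75 kegs
Total cost = £545.
(Supply check: Joplin ships 85; Chico ships 10; Kent ships 75.)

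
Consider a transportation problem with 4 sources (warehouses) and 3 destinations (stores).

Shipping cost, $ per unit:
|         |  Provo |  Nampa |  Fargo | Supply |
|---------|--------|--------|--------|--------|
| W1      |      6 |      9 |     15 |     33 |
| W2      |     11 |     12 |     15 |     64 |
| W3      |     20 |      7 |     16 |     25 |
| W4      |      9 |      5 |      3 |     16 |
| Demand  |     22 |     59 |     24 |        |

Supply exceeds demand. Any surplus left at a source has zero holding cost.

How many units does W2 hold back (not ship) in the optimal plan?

33

An optimal plan:
  W1→Provo: 22 × $6 = $132
  W1→Nampa: 11 × $9 = $99
  W2→Nampa: 23 × $12 = $276
  W2→Fargo: 8 × $15 = $120
  W3→Nampa: 25 × $7 = $175
  W4→Fargo: 16 × $3 = $48
Total cost = $850.
W2 ships 31 of its 64, leaving 33.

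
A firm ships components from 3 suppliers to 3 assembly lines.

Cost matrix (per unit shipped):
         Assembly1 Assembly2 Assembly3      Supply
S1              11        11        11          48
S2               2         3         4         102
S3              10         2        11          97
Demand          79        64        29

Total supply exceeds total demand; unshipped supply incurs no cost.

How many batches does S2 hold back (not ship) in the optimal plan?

0

Minimum-cost shipments:
  S2 to Assembly1: 79 × 2 = 158
  S2 to Assembly3: 23 × 4 = 92
  S3 to Assembly2: 64 × 2 = 128
  S3 to Assembly3: 6 × 11 = 66
Total cost = 444.
S2 ships 102 of its 102, leaving 0.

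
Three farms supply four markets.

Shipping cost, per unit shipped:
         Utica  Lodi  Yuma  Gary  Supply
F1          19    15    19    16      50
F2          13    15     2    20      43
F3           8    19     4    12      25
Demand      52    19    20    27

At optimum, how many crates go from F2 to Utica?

Optimal shipments:
  F1–Utica: 4 × 19 = 76
  F1–Lodi: 19 × 15 = 285
  F1–Gary: 27 × 16 = 432
  F2–Utica: 23 × 13 = 299
  F2–Yuma: 20 × 2 = 40
  F3–Utica: 25 × 8 = 200
Total cost = 1332.
So F2→Utica carries 23 crates.

23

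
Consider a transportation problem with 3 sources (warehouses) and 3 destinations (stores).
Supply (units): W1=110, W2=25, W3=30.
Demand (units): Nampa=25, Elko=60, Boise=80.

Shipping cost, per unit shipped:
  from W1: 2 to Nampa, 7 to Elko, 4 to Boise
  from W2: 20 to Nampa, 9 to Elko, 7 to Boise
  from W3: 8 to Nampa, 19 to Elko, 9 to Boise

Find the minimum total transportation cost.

990

A cheapest plan:
  W1->Nampa: 25 × 2 = 50
  W1->Elko: 35 × 7 = 245
  W1->Boise: 50 × 4 = 200
  W2->Elko: 25 × 9 = 225
  W3->Boise: 30 × 9 = 270
Total = 50 + 245 + 200 + 225 + 270 = 990.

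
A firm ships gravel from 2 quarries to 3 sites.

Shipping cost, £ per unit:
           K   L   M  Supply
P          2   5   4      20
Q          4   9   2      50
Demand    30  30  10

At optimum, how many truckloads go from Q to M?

The minimum-cost plan:
  P->L: 20 × £5 = £100
  Q->K: 30 × £4 = £120
  Q->L: 10 × £9 = £90
  Q->M: 10 × £2 = £20
Total cost = £330.
So Q→M carries 10 truckloads.

10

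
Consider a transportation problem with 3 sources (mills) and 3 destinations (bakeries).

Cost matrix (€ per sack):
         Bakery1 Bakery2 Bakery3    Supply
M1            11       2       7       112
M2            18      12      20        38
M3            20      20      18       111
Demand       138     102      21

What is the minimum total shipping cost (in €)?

An optimal shipping plan:
  M1 to Bakery2: 102 sacks
  M1 to Bakery3: 10 sacks
  M2 to Bakery1: 38 sacks
  M3 to Bakery1: 100 sacks
  M3 to Bakery3: 11 sacks
Total cost = €3156.

3156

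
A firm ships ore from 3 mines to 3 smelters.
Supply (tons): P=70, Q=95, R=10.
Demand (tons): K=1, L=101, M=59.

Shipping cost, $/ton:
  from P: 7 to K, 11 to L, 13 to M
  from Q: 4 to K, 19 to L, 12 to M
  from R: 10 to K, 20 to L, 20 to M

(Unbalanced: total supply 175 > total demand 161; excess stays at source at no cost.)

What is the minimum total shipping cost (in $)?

Optimal allocation:
  P to L: 70 tons
  Q to K: 1 tons
  Q to L: 31 tons
  Q to M: 59 tons
Total cost = $2071.

2071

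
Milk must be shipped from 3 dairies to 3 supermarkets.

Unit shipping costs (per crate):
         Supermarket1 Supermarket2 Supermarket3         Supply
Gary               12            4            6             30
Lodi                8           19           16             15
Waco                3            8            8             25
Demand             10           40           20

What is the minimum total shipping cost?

480

An optimal shipping plan:
  Gary->Supermarket2: 30 crates
  Lodi->Supermarket1: 10 crates
  Lodi->Supermarket3: 5 crates
  Waco->Supermarket2: 10 crates
  Waco->Supermarket3: 15 crates
Total cost = 480.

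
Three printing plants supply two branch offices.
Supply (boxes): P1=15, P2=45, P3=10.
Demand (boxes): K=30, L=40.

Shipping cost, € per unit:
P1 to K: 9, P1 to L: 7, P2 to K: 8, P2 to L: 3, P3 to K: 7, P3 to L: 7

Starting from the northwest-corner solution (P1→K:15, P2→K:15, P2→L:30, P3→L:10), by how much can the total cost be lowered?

50

Current plan cost = 15·9 + 15·8 + 30·3 + 10·7 = €415.
Optimal plan:
  P1–K: 15 × €9 = €135
  P2–K: 5 × €8 = €40
  P2–L: 40 × €3 = €120
  P3–K: 10 × €7 = €70
Optimal cost = €365.
Saving = 415 − 365 = €50.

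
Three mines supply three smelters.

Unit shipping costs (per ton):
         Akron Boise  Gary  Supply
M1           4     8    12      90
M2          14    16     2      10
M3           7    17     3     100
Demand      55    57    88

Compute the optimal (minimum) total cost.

An optimal shipping plan:
  M1–Akron: 33 tons
  M1–Boise: 57 tons
  M2–Gary: 10 tons
  M3–Akron: 22 tons
  M3–Gary: 78 tons
Total cost = 996.

996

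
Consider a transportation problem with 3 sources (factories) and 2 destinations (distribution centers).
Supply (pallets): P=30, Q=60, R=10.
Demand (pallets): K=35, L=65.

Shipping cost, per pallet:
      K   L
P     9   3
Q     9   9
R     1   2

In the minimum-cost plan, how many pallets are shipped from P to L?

Solving gives:
  P→L: 30 × 3 = 90
  Q→K: 25 × 9 = 225
  Q→L: 35 × 9 = 315
  R→K: 10 × 1 = 10
Total cost = 640.
So P→L carries 30 pallets.

30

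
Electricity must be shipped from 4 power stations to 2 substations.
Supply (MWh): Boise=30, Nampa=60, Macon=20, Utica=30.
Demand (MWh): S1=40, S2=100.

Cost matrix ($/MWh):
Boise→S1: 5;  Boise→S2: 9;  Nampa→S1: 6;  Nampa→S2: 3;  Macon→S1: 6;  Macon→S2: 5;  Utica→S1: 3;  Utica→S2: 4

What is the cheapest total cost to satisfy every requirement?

540

A cheapest plan:
  Boise→S1: 30 MWh
  Nampa→S2: 60 MWh
  Macon→S2: 20 MWh
  Utica→S1: 10 MWh
  Utica→S2: 20 MWh
Total cost = $540.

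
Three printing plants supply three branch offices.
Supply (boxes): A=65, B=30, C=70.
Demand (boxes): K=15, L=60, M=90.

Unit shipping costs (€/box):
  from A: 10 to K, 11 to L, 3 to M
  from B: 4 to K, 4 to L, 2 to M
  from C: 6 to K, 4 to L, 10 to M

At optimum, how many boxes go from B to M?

25

The minimum-cost plan:
  A->M: 65 × €3 = €195
  B->K: 5 × €4 = €20
  B->M: 25 × €2 = €50
  C->K: 10 × €6 = €60
  C->L: 60 × €4 = €240
Total cost = €565.
So B→M carries 25 boxes.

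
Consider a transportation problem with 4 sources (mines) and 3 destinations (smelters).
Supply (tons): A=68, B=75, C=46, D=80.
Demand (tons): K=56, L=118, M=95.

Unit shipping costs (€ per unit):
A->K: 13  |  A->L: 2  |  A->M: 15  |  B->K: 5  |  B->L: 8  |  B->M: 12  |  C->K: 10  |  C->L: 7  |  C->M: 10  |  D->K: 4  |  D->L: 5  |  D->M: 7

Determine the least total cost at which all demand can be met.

One minimum-cost allocation:
  A→L: 68 tons
  B→K: 56 tons
  B→L: 19 tons
  C→L: 31 tons
  C→M: 15 tons
  D→M: 80 tons
Total cost = €1495.
(Supply check: A ships 68; B ships 75; C ships 46; D ships 80.)

1495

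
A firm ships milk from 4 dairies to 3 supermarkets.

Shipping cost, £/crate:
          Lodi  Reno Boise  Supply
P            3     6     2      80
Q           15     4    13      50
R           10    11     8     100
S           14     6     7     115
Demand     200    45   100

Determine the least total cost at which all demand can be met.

2405

Optimal allocation:
  P→Lodi: 80 × £3 = £240
  Q→Lodi: 5 × £15 = £75
  Q→Reno: 45 × £4 = £180
  R→Lodi: 100 × £10 = £1000
  S→Lodi: 15 × £14 = £210
  S→Boise: 100 × £7 = £700
Total = 240 + 75 + 180 + 1000 + 210 + 700 = £2405.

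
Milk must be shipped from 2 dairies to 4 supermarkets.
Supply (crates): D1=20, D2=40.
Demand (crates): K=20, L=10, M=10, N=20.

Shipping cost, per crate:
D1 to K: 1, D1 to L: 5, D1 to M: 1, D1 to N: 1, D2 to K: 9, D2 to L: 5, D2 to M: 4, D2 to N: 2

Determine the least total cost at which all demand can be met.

150

An optimal shipping plan:
  D1–K: 20 crates
  D2–L: 10 crates
  D2–M: 10 crates
  D2–N: 20 crates
Total cost = 150.
(Supply check: D1 ships 20; D2 ships 40.)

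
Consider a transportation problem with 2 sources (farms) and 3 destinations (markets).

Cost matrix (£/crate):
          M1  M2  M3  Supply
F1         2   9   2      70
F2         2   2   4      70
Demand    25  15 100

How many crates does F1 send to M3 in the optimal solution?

The minimum-cost plan:
  F1–M3: 70 × £2 = £140
  F2–M1: 25 × £2 = £50
  F2–M2: 15 × £2 = £30
  F2–M3: 30 × £4 = £120
Total cost = £340.
So F1→M3 carries 70 crates.

70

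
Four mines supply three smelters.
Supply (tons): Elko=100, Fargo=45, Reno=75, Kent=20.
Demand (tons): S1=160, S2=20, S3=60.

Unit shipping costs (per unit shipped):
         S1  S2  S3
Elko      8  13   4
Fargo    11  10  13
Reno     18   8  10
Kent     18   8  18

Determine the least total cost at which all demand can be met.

An optimal shipping plan:
  Elko->S1: 100 × 8 = 800
  Fargo->S1: 45 × 11 = 495
  Reno->S1: 15 × 18 = 270
  Reno->S3: 60 × 10 = 600
  Kent->S2: 20 × 8 = 160
Total = 800 + 495 + 270 + 600 + 160 = 2325.

2325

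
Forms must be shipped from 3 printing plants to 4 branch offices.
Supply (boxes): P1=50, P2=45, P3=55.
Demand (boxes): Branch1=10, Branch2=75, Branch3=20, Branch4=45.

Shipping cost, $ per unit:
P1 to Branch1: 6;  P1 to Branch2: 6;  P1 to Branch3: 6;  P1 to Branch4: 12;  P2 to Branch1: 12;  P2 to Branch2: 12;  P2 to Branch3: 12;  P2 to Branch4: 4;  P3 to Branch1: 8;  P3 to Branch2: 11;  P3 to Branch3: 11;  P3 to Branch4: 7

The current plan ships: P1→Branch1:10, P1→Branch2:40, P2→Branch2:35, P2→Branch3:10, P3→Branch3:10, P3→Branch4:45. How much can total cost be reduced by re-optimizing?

210

Current plan cost = 10·6 + 40·6 + 35·12 + 10·12 + 10·11 + 45·7 = $1265.
Optimal plan:
  P1->Branch2: 50 × $6 = $300
  P2->Branch4: 45 × $4 = $180
  P3->Branch1: 10 × $8 = $80
  P3->Branch2: 25 × $11 = $275
  P3->Branch3: 20 × $11 = $220
Optimal cost = $1055.
Saving = 1265 − 1055 = $210.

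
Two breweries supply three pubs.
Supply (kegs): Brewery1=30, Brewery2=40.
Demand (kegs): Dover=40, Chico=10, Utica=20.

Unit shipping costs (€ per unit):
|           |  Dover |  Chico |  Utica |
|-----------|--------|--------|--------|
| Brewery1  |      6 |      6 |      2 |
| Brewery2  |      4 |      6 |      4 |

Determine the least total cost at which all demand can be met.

260

A cheapest plan:
  Brewery1→Chico: 10 × €6 = €60
  Brewery1→Utica: 20 × €2 = €40
  Brewery2→Dover: 40 × €4 = €160
Total = 60 + 40 + 160 = €260.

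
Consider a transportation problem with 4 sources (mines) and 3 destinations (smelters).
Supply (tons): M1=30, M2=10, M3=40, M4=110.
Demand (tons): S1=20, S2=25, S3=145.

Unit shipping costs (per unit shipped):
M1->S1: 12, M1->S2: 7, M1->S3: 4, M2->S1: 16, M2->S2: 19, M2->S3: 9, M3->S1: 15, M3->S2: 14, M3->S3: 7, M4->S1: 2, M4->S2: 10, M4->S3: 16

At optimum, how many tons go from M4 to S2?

25

Solving gives:
  M1->S3: 30 × 4 = 120
  M2->S3: 10 × 9 = 90
  M3->S3: 40 × 7 = 280
  M4->S1: 20 × 2 = 40
  M4->S2: 25 × 10 = 250
  M4->S3: 65 × 16 = 1040
Total cost = 1820.
So M4→S2 carries 25 tons.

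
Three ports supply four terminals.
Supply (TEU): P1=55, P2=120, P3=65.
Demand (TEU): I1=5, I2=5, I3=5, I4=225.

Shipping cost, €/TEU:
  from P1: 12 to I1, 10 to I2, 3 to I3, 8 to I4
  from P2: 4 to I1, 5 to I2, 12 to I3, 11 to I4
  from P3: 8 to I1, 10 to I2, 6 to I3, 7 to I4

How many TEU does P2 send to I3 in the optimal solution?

Solving gives:
  P1 to I3: 5 × €3 = €15
  P1 to I4: 50 × €8 = €400
  P2 to I1: 5 × €4 = €20
  P2 to I2: 5 × €5 = €25
  P2 to I4: 110 × €11 = €1210
  P3 to I4: 65 × €7 = €455
Total cost = €2125.
The route P2→I3 is not used.

0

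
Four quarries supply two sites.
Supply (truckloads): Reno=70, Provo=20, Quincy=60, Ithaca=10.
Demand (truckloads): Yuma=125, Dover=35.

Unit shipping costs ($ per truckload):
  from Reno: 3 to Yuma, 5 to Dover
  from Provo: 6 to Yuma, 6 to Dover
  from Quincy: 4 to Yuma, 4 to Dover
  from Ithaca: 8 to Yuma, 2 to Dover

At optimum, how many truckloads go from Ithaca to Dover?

10

The minimum-cost plan:
  Reno→Yuma: 70 truckloads
  Provo→Yuma: 20 truckloads
  Quincy→Yuma: 35 truckloads
  Quincy→Dover: 25 truckloads
  Ithaca→Dover: 10 truckloads
Total cost = $590.
So Ithaca→Dover carries 10 truckloads.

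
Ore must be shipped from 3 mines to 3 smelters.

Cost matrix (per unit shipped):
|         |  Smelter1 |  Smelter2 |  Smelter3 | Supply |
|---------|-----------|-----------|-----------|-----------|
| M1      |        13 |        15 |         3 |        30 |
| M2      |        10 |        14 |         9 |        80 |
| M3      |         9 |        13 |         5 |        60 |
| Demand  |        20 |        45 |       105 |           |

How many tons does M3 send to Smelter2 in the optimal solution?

0

Optimal shipments:
  M1->Smelter3: 30 × 3 = 90
  M2->Smelter1: 20 × 10 = 200
  M2->Smelter2: 45 × 14 = 630
  M2->Smelter3: 15 × 9 = 135
  M3->Smelter3: 60 × 5 = 300
Total cost = 1355.
The route M3→Smelter2 is not used.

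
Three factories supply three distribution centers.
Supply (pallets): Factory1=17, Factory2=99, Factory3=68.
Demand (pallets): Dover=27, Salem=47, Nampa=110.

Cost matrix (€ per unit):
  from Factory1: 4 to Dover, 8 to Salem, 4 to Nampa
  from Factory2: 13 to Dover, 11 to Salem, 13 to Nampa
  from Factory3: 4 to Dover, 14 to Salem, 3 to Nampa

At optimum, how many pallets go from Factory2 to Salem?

The minimum-cost plan:
  Factory1->Nampa: 17 × €4 = €68
  Factory2->Dover: 27 × €13 = €351
  Factory2->Salem: 47 × €11 = €517
  Factory2->Nampa: 25 × €13 = €325
  Factory3->Nampa: 68 × €3 = €204
Total cost = €1465.
So Factory2→Salem carries 47 pallets.

47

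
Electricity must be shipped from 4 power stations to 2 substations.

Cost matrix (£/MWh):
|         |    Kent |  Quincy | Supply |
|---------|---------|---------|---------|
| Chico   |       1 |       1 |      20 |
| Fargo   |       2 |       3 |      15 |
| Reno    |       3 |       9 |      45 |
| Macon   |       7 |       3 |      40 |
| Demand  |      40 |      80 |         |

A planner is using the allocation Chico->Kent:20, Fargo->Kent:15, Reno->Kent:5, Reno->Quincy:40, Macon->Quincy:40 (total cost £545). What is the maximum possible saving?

195

Current plan cost = 20·1 + 15·2 + 5·3 + 40·9 + 40·3 = £545.
Optimal plan:
  Chico–Quincy: 20 × £1 = £20
  Fargo–Quincy: 15 × £3 = £45
  Reno–Kent: 40 × £3 = £120
  Reno–Quincy: 5 × £9 = £45
  Macon–Quincy: 40 × £3 = £120
Optimal cost = £350.
Saving = 545 − 350 = £195.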